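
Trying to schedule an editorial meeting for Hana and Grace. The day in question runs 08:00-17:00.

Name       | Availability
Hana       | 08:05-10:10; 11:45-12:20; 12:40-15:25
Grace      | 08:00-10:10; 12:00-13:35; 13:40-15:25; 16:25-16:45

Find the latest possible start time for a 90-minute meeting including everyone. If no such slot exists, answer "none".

Hana ∩ Grace: 08:05-10:10, 12:00-12:20, 12:40-13:35, 13:40-15:25.
The last common window of at least 90 minutes is 13:40-15:25; a 90-minute meeting can start as late as 13:55 and still end by 15:25.

13:55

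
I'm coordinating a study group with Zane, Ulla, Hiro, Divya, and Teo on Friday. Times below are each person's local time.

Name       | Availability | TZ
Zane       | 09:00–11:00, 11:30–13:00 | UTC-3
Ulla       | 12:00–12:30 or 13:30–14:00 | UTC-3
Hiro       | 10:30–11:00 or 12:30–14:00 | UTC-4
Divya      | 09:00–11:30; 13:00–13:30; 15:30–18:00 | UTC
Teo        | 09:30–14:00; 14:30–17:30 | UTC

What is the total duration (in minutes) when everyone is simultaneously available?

Zane in UTC: 12:00-14:00, 14:30-16:00 (add 3h to convert from UTC-3).
Ulla in UTC: 15:00-15:30, 16:30-17:00 (add 3h to convert from UTC-3).
Hiro in UTC: 14:30-15:00, 16:30-18:00 (add 4h to convert from UTC-4).
Divya in UTC: 09:00-11:30, 13:00-13:30, 15:30-18:00.
Teo in UTC: 09:30-14:00, 14:30-17:30.
Zane ∩ Ulla: 15:00-15:30.
Zane ∩ Ulla ∩ Hiro: ∅.
Zane ∩ Ulla ∩ Hiro ∩ Divya: ∅.
Zane ∩ Ulla ∩ Hiro ∩ Divya ∩ Teo: ∅.
There is no time when everyone is free.
There is no common window, so the total is 0 minutes.

0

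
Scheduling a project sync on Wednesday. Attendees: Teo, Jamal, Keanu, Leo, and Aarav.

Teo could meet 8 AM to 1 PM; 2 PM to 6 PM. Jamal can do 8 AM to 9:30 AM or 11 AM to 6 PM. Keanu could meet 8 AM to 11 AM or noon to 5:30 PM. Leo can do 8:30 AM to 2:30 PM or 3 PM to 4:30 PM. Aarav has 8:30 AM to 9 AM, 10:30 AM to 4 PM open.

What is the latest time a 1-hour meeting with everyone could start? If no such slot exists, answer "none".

Teo ∩ Jamal: 08:00-09:30, 11:00-13:00, 14:00-18:00.
Teo ∩ Jamal ∩ Keanu: 08:00-09:30, 12:00-13:00, 14:00-17:30.
Teo ∩ Jamal ∩ Keanu ∩ Leo: 08:30-09:30, 12:00-13:00, 14:00-14:30, 15:00-16:30.
Teo ∩ Jamal ∩ Keanu ∩ Leo ∩ Aarav: 08:30-09:00, 12:00-13:00, 14:00-14:30, 15:00-16:00.
The last common window of at least 60 minutes is 15:00-16:00; a 60-minute meeting can start as late as 15:00 and still end by 16:00.

15:00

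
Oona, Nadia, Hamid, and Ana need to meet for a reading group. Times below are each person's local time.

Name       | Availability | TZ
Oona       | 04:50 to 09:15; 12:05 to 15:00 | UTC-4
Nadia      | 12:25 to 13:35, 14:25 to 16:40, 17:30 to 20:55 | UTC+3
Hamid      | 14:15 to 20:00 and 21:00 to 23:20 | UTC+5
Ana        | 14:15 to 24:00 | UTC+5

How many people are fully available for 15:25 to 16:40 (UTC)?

2

Oona in UTC: 08:50-13:15, 16:05-19:00 (add 4h to convert from UTC-4).
Nadia in UTC: 09:25-10:35, 11:25-13:40, 14:30-17:55 (subtract 3h to convert from UTC+3).
Hamid in UTC: 09:15-15:00, 16:00-18:20 (subtract 5h to convert from UTC+5).
Ana in UTC: 09:15-19:00 (subtract 5h to convert from UTC+5).
Nadia and Ana can make the full 15:25-16:40 slot — that's 2.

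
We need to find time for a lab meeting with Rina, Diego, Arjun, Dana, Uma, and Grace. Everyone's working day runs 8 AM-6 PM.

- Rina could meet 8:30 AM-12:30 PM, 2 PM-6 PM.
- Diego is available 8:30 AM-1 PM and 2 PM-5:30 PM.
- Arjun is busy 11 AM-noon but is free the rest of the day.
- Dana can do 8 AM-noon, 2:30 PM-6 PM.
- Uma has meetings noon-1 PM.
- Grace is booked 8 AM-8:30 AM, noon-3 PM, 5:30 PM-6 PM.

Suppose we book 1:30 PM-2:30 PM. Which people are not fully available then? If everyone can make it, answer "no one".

Dana, Diego, Grace, Rina

Rina free: 08:30-12:30, 14:00-18:00.
Diego free: 08:30-13:00, 14:00-17:30.
Arjun free: 08:00-11:00, 12:00-18:00 (invert busy blocks within the working day).
Dana free: 08:00-12:00, 14:30-18:00.
Uma free: 08:00-12:00, 13:00-18:00 (invert busy blocks within the working day).
Grace free: 08:30-12:00, 15:00-17:30 (invert busy blocks within the working day).
Rina: not fully free for 13:30-14:30. Diego: not fully free for 13:30-14:30. Arjun: free for 13:30-14:30. Dana: not fully free for 13:30-14:30. Uma: free for 13:30-14:30. Grace: not fully free for 13:30-14:30.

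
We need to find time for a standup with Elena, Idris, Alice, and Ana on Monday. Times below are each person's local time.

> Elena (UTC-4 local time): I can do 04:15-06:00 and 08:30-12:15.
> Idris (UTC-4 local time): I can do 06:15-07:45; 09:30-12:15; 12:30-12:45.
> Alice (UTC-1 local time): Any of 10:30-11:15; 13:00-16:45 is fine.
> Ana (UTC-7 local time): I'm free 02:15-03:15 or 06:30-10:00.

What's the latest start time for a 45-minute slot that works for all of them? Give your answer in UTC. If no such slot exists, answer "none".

Elena in UTC: 08:15-10:00, 12:30-16:15 (add 4h to convert from UTC-4).
Idris in UTC: 10:15-11:45, 13:30-16:15, 16:30-16:45 (add 4h to convert from UTC-4).
Alice in UTC: 11:30-12:15, 14:00-17:45 (add 1h to convert from UTC-1).
Ana in UTC: 09:15-10:15, 13:30-17:00 (add 7h to convert from UTC-7).
Elena ∩ Idris: 13:30-16:15.
Elena ∩ Idris ∩ Alice: 14:00-16:15.
Elena ∩ Idris ∩ Alice ∩ Ana: 14:00-16:15.
So the common availability across everyone is 14:00-16:15.
The last common window of at least 45 minutes is 14:00-16:15; a 45-minute meeting can start as late as 15:30 and still end by 16:15.

15:30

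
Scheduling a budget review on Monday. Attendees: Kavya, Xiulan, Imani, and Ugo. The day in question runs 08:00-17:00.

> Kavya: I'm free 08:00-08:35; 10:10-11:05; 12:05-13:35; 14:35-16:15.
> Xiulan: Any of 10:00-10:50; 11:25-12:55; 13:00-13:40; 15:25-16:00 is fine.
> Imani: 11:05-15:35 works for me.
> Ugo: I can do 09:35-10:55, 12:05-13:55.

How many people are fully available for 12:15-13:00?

3

Kavya, Imani, and Ugo can make the full 12:15-13:00 slot — that's 3.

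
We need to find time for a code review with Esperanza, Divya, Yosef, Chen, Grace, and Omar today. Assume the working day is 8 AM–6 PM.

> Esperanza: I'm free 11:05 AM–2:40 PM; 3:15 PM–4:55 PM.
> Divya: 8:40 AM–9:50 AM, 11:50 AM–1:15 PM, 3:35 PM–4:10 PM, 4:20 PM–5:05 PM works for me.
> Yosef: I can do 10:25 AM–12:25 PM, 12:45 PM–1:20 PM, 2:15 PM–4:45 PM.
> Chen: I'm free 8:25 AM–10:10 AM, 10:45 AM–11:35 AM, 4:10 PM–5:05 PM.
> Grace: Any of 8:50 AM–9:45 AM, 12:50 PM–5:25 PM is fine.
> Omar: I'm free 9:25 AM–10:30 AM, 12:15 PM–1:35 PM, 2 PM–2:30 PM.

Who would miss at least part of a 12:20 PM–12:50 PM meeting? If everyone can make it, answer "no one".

Esperanza: free for 12:20-12:50. Divya: free for 12:20-12:50. Yosef: not fully free for 12:20-12:50. Chen: not fully free for 12:20-12:50. Grace: not fully free for 12:20-12:50. Omar: free for 12:20-12:50.

Chen, Grace, Yosef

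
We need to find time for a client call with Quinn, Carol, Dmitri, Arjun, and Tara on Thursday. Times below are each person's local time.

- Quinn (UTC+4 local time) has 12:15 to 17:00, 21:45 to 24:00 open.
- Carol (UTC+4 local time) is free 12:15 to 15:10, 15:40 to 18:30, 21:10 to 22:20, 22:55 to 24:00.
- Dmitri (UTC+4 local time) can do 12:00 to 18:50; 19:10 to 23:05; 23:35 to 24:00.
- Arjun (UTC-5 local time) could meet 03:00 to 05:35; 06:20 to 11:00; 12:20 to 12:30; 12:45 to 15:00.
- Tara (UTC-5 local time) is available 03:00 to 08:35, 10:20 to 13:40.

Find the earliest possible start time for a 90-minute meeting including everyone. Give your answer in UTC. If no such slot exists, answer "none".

08:15

Quinn in UTC: 08:15-13:00, 17:45-20:00 (subtract 4h to convert from UTC+4).
Carol in UTC: 08:15-11:10, 11:40-14:30, 17:10-18:20, 18:55-20:00 (subtract 4h to convert from UTC+4).
Dmitri in UTC: 08:00-14:50, 15:10-19:05, 19:35-20:00 (subtract 4h to convert from UTC+4).
Arjun in UTC: 08:00-10:35, 11:20-16:00, 17:20-17:30, 17:45-20:00 (add 5h to convert from UTC-5).
Tara in UTC: 08:00-13:35, 15:20-18:40 (add 5h to convert from UTC-5).
Quinn ∩ Carol: 08:15-11:10, 11:40-13:00, 17:45-18:20, 18:55-20:00.
Quinn ∩ Carol ∩ Dmitri: 08:15-11:10, 11:40-13:00, 17:45-18:20, 18:55-19:05, 19:35-20:00.
Quinn ∩ Carol ∩ Dmitri ∩ Arjun: 08:15-10:35, 11:40-13:00, 17:45-18:20, 18:55-19:05, 19:35-20:00.
Quinn ∩ Carol ∩ Dmitri ∩ Arjun ∩ Tara: 08:15-10:35, 11:40-13:00, 17:45-18:20.
Those are the intersection windows.
The first common window of at least 90 minutes is 08:15-10:35, so the earliest start is 08:15.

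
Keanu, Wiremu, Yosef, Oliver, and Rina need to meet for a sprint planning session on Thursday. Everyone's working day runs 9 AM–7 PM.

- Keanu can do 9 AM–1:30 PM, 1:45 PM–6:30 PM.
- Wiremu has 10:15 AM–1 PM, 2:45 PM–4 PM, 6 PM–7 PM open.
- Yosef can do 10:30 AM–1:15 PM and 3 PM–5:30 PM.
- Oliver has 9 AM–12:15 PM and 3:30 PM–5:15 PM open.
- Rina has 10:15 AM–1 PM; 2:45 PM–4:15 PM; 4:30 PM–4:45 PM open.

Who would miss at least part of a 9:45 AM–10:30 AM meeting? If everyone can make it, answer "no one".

Rina, Wiremu, Yosef

Keanu: free for 09:45-10:30. Wiremu: not fully free for 09:45-10:30. Yosef: not fully free for 09:45-10:30. Oliver: free for 09:45-10:30. Rina: not fully free for 09:45-10:30.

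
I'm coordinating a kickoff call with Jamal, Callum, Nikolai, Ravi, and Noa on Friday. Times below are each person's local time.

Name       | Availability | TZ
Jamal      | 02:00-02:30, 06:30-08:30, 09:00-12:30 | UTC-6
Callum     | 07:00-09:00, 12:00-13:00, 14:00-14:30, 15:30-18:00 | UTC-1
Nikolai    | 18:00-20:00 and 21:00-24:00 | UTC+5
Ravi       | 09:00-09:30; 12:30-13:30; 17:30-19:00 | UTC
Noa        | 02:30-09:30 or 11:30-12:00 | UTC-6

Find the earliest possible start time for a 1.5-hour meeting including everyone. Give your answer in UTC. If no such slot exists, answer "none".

none

Jamal in UTC: 08:00-08:30, 12:30-14:30, 15:00-18:30 (add 6h to convert from UTC-6).
Callum in UTC: 08:00-10:00, 13:00-14:00, 15:00-15:30, 16:30-19:00 (add 1h to convert from UTC-1).
Nikolai in UTC: 13:00-15:00, 16:00-19:00 (subtract 5h to convert from UTC+5).
Ravi in UTC: 09:00-09:30, 12:30-13:30, 17:30-19:00.
Noa in UTC: 08:30-15:30, 17:30-18:00 (add 6h to convert from UTC-6).
Jamal ∩ Callum: 08:00-08:30, 13:00-14:00, 15:00-15:30, 16:30-18:30.
Jamal ∩ Callum ∩ Nikolai: 13:00-14:00, 16:30-18:30.
Jamal ∩ Callum ∩ Nikolai ∩ Ravi: 13:00-13:30, 17:30-18:30.
Jamal ∩ Callum ∩ Nikolai ∩ Ravi ∩ Noa: 13:00-13:30, 17:30-18:00.
Those are the intersection windows.
No common window is at least 90 minutes long.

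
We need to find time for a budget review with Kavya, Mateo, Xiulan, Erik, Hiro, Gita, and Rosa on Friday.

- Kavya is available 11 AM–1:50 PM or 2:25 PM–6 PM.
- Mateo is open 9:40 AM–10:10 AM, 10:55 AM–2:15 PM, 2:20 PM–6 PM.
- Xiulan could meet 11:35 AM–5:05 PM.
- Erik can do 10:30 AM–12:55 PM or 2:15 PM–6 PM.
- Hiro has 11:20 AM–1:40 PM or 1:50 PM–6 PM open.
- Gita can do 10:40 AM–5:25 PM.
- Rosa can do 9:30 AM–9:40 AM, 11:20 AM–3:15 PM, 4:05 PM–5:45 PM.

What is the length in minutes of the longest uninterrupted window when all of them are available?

80

Kavya ∩ Mateo: 11:00-13:50, 14:25-18:00.
Kavya ∩ Mateo ∩ Xiulan: 11:35-13:50, 14:25-17:05.
Kavya ∩ Mateo ∩ Xiulan ∩ Erik: 11:35-12:55, 14:25-17:05.
Kavya ∩ Mateo ∩ Xiulan ∩ Erik ∩ Hiro: 11:35-12:55, 14:25-17:05.
Kavya ∩ Mateo ∩ Xiulan ∩ Erik ∩ Hiro ∩ Gita: 11:35-12:55, 14:25-17:05.
Kavya ∩ Mateo ∩ Xiulan ∩ Erik ∩ Hiro ∩ Gita ∩ Rosa: 11:35-12:55, 14:25-15:15, 16:05-17:05.
So the common availability across everyone is 11:35-12:55, 14:25-15:15, 16:05-17:05.
The longest is 11:35-12:55 at 80 minutes.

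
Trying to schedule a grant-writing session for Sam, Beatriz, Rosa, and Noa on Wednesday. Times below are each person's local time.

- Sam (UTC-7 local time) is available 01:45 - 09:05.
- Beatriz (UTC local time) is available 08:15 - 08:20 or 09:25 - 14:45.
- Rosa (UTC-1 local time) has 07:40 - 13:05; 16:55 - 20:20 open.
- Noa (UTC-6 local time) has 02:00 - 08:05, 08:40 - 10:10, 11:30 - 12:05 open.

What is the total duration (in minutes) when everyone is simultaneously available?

280

Sam in UTC: 08:45-16:05 (add 7h to convert from UTC-7).
Beatriz in UTC: 08:15-08:20, 09:25-14:45.
Rosa in UTC: 08:40-14:05, 17:55-21:20 (add 1h to convert from UTC-1).
Noa in UTC: 08:00-14:05, 14:40-16:10, 17:30-18:05 (add 6h to convert from UTC-6).
Sam ∩ Beatriz: 09:25-14:45.
Sam ∩ Beatriz ∩ Rosa: 09:25-14:05.
Sam ∩ Beatriz ∩ Rosa ∩ Noa: 09:25-14:05.
That's a single block of 280 minutes.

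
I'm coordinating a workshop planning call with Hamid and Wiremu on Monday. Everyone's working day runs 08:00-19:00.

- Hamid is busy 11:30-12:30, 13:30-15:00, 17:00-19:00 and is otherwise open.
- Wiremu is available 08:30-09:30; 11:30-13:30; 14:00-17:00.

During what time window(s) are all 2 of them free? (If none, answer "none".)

08:30-09:30, 12:30-13:30, 15:00-17:00

Hamid free: 08:00-11:30, 12:30-13:30, 15:00-17:00 (invert busy blocks within the working day).
Wiremu free: 08:30-09:30, 11:30-13:30, 14:00-17:00.
Hamid ∩ Wiremu: 08:30-09:30, 12:30-13:30, 15:00-17:00.
So the common availability across everyone is 08:30-09:30, 12:30-13:30, 15:00-17:00.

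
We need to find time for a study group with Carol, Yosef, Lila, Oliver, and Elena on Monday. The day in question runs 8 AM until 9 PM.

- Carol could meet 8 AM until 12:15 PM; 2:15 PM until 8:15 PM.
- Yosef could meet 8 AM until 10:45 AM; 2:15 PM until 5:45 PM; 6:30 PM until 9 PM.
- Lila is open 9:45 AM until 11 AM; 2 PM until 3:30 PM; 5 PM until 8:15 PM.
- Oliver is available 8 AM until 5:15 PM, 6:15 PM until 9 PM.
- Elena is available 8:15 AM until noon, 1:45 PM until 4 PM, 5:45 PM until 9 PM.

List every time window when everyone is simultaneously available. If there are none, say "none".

Carol ∩ Yosef: 08:00-10:45, 14:15-17:45, 18:30-20:15.
Carol ∩ Yosef ∩ Lila: 09:45-10:45, 14:15-15:30, 17:00-17:45, 18:30-20:15.
Carol ∩ Yosef ∩ Lila ∩ Oliver: 09:45-10:45, 14:15-15:30, 17:00-17:15, 18:30-20:15.
Carol ∩ Yosef ∩ Lila ∩ Oliver ∩ Elena: 09:45-10:45, 14:15-15:30, 18:30-20:15.

09:45-10:45, 14:15-15:30, 18:30-20:15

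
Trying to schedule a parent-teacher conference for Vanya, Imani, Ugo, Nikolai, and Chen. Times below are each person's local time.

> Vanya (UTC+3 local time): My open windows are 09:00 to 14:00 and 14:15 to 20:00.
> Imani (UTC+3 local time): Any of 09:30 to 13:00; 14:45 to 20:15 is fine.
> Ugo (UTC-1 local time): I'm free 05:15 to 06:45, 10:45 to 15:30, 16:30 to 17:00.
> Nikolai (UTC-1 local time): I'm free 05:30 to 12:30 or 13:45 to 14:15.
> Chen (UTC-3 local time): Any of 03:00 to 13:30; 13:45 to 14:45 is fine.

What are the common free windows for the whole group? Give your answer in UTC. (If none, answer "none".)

Vanya in UTC: 06:00-11:00, 11:15-17:00 (subtract 3h to convert from UTC+3).
Imani in UTC: 06:30-10:00, 11:45-17:15 (subtract 3h to convert from UTC+3).
Ugo in UTC: 06:15-07:45, 11:45-16:30, 17:30-18:00 (add 1h to convert from UTC-1).
Nikolai in UTC: 06:30-13:30, 14:45-15:15 (add 1h to convert from UTC-1).
Chen in UTC: 06:00-16:30, 16:45-17:45 (add 3h to convert from UTC-3).
Vanya ∩ Imani: 06:30-10:00, 11:45-17:00.
Vanya ∩ Imani ∩ Ugo: 06:30-07:45, 11:45-16:30.
Vanya ∩ Imani ∩ Ugo ∩ Nikolai: 06:30-07:45, 11:45-13:30, 14:45-15:15.
Vanya ∩ Imani ∩ Ugo ∩ Nikolai ∩ Chen: 06:30-07:45, 11:45-13:30, 14:45-15:15.
Those are the intersection windows.

06:30-07:45, 11:45-13:30, 14:45-15:15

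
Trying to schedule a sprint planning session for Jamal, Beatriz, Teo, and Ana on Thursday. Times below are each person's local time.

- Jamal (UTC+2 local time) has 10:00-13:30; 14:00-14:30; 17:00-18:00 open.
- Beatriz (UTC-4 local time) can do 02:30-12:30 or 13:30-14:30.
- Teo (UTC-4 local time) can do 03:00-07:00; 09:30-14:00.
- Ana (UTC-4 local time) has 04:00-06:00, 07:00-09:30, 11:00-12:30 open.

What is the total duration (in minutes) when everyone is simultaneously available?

180

Jamal in UTC: 08:00-11:30, 12:00-12:30, 15:00-16:00 (subtract 2h to convert from UTC+2).
Beatriz in UTC: 06:30-16:30, 17:30-18:30 (add 4h to convert from UTC-4).
Teo in UTC: 07:00-11:00, 13:30-18:00 (add 4h to convert from UTC-4).
Ana in UTC: 08:00-10:00, 11:00-13:30, 15:00-16:30 (add 4h to convert from UTC-4).
Jamal ∩ Beatriz: 08:00-11:30, 12:00-12:30, 15:00-16:00.
Jamal ∩ Beatriz ∩ Teo: 08:00-11:00, 15:00-16:00.
Jamal ∩ Beatriz ∩ Teo ∩ Ana: 08:00-10:00, 15:00-16:00.
Summing the common windows: 120 + 60 = 180 minutes.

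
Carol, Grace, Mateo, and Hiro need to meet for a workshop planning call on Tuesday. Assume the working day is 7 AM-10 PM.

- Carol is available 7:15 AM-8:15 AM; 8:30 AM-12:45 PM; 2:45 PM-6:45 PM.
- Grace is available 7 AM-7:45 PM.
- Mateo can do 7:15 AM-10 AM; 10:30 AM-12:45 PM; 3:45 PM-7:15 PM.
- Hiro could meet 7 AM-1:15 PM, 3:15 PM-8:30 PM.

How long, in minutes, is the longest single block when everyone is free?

Carol ∩ Grace: 07:15-08:15, 08:30-12:45, 14:45-18:45.
Carol ∩ Grace ∩ Mateo: 07:15-08:15, 08:30-10:00, 10:30-12:45, 15:45-18:45.
Carol ∩ Grace ∩ Mateo ∩ Hiro: 07:15-08:15, 08:30-10:00, 10:30-12:45, 15:45-18:45.
The longest is 15:45-18:45 at 180 minutes.

180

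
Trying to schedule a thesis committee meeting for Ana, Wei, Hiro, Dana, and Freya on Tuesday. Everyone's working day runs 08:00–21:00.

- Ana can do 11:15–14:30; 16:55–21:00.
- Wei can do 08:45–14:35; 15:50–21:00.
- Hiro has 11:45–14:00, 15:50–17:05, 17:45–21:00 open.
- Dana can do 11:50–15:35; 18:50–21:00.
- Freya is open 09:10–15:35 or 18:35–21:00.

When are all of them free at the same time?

11:50-14:00, 18:50-21:00

Ana ∩ Wei: 11:15-14:30, 16:55-21:00.
Ana ∩ Wei ∩ Hiro: 11:45-14:00, 16:55-17:05, 17:45-21:00.
Ana ∩ Wei ∩ Hiro ∩ Dana: 11:50-14:00, 18:50-21:00.
Ana ∩ Wei ∩ Hiro ∩ Dana ∩ Freya: 11:50-14:00, 18:50-21:00.
Those are the intersection windows.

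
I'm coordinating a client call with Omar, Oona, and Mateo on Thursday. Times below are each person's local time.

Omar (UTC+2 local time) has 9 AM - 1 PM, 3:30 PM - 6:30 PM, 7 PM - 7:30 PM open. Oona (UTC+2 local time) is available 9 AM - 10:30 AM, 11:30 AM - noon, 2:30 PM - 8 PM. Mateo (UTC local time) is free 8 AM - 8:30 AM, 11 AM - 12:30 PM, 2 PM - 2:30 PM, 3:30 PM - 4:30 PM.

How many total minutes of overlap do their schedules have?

120

Omar in UTC: 07:00-11:00, 13:30-16:30, 17:00-17:30 (subtract 2h to convert from UTC+2).
Oona in UTC: 07:00-08:30, 09:30-10:00, 12:30-18:00 (subtract 2h to convert from UTC+2).
Mateo in UTC: 08:00-08:30, 11:00-12:30, 14:00-14:30, 15:30-16:30.
Omar ∩ Oona: 07:00-08:30, 09:30-10:00, 13:30-16:30, 17:00-17:30.
Omar ∩ Oona ∩ Mateo: 08:00-08:30, 14:00-14:30, 15:30-16:30.
Those are the intersection windows.
Summing the common windows: 30 + 30 + 60 = 120 minutes.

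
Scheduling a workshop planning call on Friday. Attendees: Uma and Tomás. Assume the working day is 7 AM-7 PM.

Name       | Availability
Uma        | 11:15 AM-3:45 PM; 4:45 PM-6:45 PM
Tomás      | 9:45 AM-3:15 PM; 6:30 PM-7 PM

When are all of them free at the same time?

Uma ∩ Tomás: 11:15-15:15, 18:30-18:45.

11:15-15:15, 18:30-18:45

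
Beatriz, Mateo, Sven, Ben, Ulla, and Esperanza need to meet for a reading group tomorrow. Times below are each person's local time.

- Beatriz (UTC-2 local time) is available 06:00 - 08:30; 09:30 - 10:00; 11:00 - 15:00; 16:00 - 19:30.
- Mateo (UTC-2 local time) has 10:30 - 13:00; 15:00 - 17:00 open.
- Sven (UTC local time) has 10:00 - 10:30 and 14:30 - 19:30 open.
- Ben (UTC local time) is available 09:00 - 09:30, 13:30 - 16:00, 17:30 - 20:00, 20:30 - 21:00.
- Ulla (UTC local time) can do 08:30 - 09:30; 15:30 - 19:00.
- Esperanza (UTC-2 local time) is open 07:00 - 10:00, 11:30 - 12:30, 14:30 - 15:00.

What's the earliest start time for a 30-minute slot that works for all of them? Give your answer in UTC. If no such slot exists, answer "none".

none

Beatriz in UTC: 08:00-10:30, 11:30-12:00, 13:00-17:00, 18:00-21:30 (add 2h to convert from UTC-2).
Mateo in UTC: 12:30-15:00, 17:00-19:00 (add 2h to convert from UTC-2).
Sven in UTC: 10:00-10:30, 14:30-19:30.
Ben in UTC: 09:00-09:30, 13:30-16:00, 17:30-20:00, 20:30-21:00.
Ulla in UTC: 08:30-09:30, 15:30-19:00.
Esperanza in UTC: 09:00-12:00, 13:30-14:30, 16:30-17:00 (add 2h to convert from UTC-2).
Beatriz ∩ Mateo: 13:00-15:00, 18:00-19:00.
Beatriz ∩ Mateo ∩ Sven: 14:30-15:00, 18:00-19:00.
Beatriz ∩ Mateo ∩ Sven ∩ Ben: 14:30-15:00, 18:00-19:00.
Beatriz ∩ Mateo ∩ Sven ∩ Ben ∩ Ulla: 18:00-19:00.
Beatriz ∩ Mateo ∩ Sven ∩ Ben ∩ Ulla ∩ Esperanza: ∅.
There is no time when everyone is free.
No common window is at least 30 minutes long.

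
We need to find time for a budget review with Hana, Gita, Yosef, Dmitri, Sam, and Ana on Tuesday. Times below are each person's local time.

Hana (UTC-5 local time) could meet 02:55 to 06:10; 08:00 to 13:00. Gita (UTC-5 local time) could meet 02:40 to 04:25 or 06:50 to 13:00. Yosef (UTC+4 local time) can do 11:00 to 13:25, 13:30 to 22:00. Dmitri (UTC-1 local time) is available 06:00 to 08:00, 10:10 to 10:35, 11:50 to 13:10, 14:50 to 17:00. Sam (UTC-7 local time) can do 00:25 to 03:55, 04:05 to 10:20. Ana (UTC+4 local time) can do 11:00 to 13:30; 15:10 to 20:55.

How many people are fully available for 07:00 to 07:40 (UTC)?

Hana in UTC: 07:55-11:10, 13:00-18:00 (add 5h to convert from UTC-5).
Gita in UTC: 07:40-09:25, 11:50-18:00 (add 5h to convert from UTC-5).
Yosef in UTC: 07:00-09:25, 09:30-18:00 (subtract 4h to convert from UTC+4).
Dmitri in UTC: 07:00-09:00, 11:10-11:35, 12:50-14:10, 15:50-18:00 (add 1h to convert from UTC-1).
Sam in UTC: 07:25-10:55, 11:05-17:20 (add 7h to convert from UTC-7).
Ana in UTC: 07:00-09:30, 11:10-16:55 (subtract 4h to convert from UTC+4).
Yosef, Dmitri, and Ana can make the full 07:00-07:40 slot — that's 3.

3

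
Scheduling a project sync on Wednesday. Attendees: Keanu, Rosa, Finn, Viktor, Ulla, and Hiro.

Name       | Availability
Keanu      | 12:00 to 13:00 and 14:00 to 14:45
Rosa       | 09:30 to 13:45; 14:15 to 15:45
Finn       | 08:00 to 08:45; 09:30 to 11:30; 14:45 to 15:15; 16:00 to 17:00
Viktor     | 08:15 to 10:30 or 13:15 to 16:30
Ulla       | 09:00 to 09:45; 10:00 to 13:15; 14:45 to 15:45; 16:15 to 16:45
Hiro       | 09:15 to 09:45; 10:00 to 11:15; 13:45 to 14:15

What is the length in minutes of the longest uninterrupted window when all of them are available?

Keanu ∩ Rosa: 12:00-13:00, 14:15-14:45.
Keanu ∩ Rosa ∩ Finn: ∅.
Keanu ∩ Rosa ∩ Finn ∩ Viktor: ∅.
Keanu ∩ Rosa ∩ Finn ∩ Viktor ∩ Ulla: ∅.
Keanu ∩ Rosa ∩ Finn ∩ Viktor ∩ Ulla ∩ Hiro: ∅.
There is no time when everyone is free.
No common window exists, so the longest block is 0 minutes.

0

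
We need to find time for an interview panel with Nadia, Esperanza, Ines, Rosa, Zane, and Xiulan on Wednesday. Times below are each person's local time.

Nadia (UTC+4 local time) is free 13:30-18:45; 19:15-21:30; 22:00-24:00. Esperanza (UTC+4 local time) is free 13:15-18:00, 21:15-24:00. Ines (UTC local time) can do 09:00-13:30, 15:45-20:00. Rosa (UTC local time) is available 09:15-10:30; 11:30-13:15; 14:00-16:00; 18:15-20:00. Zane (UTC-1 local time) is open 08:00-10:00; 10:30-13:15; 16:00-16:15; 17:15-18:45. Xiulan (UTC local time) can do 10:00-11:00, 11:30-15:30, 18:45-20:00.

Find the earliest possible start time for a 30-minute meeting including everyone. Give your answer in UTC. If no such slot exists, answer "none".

10:00

Nadia in UTC: 09:30-14:45, 15:15-17:30, 18:00-20:00 (subtract 4h to convert from UTC+4).
Esperanza in UTC: 09:15-14:00, 17:15-20:00 (subtract 4h to convert from UTC+4).
Ines in UTC: 09:00-13:30, 15:45-20:00.
Rosa in UTC: 09:15-10:30, 11:30-13:15, 14:00-16:00, 18:15-20:00.
Zane in UTC: 09:00-11:00, 11:30-14:15, 17:00-17:15, 18:15-19:45 (add 1h to convert from UTC-1).
Xiulan in UTC: 10:00-11:00, 11:30-15:30, 18:45-20:00.
Nadia ∩ Esperanza: 09:30-14:00, 17:15-17:30, 18:00-20:00.
Nadia ∩ Esperanza ∩ Ines: 09:30-13:30, 17:15-17:30, 18:00-20:00.
Nadia ∩ Esperanza ∩ Ines ∩ Rosa: 09:30-10:30, 11:30-13:15, 18:15-20:00.
Nadia ∩ Esperanza ∩ Ines ∩ Rosa ∩ Zane: 09:30-10:30, 11:30-13:15, 18:15-19:45.
Nadia ∩ Esperanza ∩ Ines ∩ Rosa ∩ Zane ∩ Xiulan: 10:00-10:30, 11:30-13:15, 18:45-19:45.
So the common availability across everyone is 10:00-10:30, 11:30-13:15, 18:45-19:45.
The first common window of at least 30 minutes is 10:00-10:30, so the earliest start is 10:00.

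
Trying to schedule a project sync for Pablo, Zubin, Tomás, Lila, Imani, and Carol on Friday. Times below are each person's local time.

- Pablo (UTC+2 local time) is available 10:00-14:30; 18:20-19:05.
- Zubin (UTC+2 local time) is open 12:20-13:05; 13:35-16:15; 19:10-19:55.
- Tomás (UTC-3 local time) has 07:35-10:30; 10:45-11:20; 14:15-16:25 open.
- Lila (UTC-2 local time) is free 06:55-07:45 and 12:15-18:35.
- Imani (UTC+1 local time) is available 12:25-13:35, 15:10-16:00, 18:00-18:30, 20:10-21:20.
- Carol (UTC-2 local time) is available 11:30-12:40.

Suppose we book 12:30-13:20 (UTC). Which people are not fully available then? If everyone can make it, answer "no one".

Carol, Imani, Lila, Pablo

Pablo in UTC: 08:00-12:30, 16:20-17:05 (subtract 2h to convert from UTC+2).
Zubin in UTC: 10:20-11:05, 11:35-14:15, 17:10-17:55 (subtract 2h to convert from UTC+2).
Tomás in UTC: 10:35-13:30, 13:45-14:20, 17:15-19:25 (add 3h to convert from UTC-3).
Lila in UTC: 08:55-09:45, 14:15-20:35 (add 2h to convert from UTC-2).
Imani in UTC: 11:25-12:35, 14:10-15:00, 17:00-17:30, 19:10-20:20 (subtract 1h to convert from UTC+1).
Carol in UTC: 13:30-14:40 (add 2h to convert from UTC-2).
Pablo: not fully free for 12:30-13:20. Zubin: free for 12:30-13:20. Tomás: free for 12:30-13:20. Lila: not fully free for 12:30-13:20. Imani: not fully free for 12:30-13:20. Carol: not fully free for 12:30-13:20.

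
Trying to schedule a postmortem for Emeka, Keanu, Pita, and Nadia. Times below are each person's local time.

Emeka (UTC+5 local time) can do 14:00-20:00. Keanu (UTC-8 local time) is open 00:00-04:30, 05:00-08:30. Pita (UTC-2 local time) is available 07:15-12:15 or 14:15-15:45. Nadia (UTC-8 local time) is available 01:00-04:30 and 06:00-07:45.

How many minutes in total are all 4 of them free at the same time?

210

Emeka in UTC: 09:00-15:00 (subtract 5h to convert from UTC+5).
Keanu in UTC: 08:00-12:30, 13:00-16:30 (add 8h to convert from UTC-8).
Pita in UTC: 09:15-14:15, 16:15-17:45 (add 2h to convert from UTC-2).
Nadia in UTC: 09:00-12:30, 14:00-15:45 (add 8h to convert from UTC-8).
Emeka ∩ Keanu: 09:00-12:30, 13:00-15:00.
Emeka ∩ Keanu ∩ Pita: 09:15-12:30, 13:00-14:15.
Emeka ∩ Keanu ∩ Pita ∩ Nadia: 09:15-12:30, 14:00-14:15.
Summing the common windows: 195 + 15 = 210 minutes.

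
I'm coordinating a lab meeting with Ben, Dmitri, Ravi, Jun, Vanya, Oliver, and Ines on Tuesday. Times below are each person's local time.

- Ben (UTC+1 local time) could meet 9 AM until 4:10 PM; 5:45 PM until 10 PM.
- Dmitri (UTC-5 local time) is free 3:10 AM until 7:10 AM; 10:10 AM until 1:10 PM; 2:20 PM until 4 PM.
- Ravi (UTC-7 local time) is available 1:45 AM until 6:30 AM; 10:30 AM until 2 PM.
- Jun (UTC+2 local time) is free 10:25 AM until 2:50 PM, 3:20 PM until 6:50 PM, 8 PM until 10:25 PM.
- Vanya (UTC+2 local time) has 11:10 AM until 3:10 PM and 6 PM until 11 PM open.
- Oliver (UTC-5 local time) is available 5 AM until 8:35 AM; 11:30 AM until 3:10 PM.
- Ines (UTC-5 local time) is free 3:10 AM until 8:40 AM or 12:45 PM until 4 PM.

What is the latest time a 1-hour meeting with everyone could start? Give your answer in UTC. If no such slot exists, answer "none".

Ben in UTC: 08:00-15:10, 16:45-21:00 (subtract 1h to convert from UTC+1).
Dmitri in UTC: 08:10-12:10, 15:10-18:10, 19:20-21:00 (add 5h to convert from UTC-5).
Ravi in UTC: 08:45-13:30, 17:30-21:00 (add 7h to convert from UTC-7).
Jun in UTC: 08:25-12:50, 13:20-16:50, 18:00-20:25 (subtract 2h to convert from UTC+2).
Vanya in UTC: 09:10-13:10, 16:00-21:00 (subtract 2h to convert from UTC+2).
Oliver in UTC: 10:00-13:35, 16:30-20:10 (add 5h to convert from UTC-5).
Ines in UTC: 08:10-13:40, 17:45-21:00 (add 5h to convert from UTC-5).
Ben ∩ Dmitri: 08:10-12:10, 16:45-18:10, 19:20-21:00.
Ben ∩ Dmitri ∩ Ravi: 08:45-12:10, 17:30-18:10, 19:20-21:00.
Ben ∩ Dmitri ∩ Ravi ∩ Jun: 08:45-12:10, 18:00-18:10, 19:20-20:25.
Ben ∩ Dmitri ∩ Ravi ∩ Jun ∩ Vanya: 09:10-12:10, 18:00-18:10, 19:20-20:25.
Ben ∩ Dmitri ∩ Ravi ∩ Jun ∩ Vanya ∩ Oliver: 10:00-12:10, 18:00-18:10, 19:20-20:10.
Ben ∩ Dmitri ∩ Ravi ∩ Jun ∩ Vanya ∩ Oliver ∩ Ines: 10:00-12:10, 18:00-18:10, 19:20-20:10.
The last common window of at least 60 minutes is 10:00-12:10; a 60-minute meeting can start as late as 11:10 and still end by 12:10.

11:10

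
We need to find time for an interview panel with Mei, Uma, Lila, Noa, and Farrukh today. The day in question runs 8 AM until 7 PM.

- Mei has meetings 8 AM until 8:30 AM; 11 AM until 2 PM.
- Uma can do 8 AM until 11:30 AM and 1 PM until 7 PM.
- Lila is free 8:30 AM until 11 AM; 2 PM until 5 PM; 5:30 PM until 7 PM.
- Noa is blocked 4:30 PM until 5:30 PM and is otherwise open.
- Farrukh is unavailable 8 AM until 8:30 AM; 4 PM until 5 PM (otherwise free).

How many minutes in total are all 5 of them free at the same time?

360

Mei free: 08:30-11:00, 14:00-19:00 (invert busy blocks within the working day).
Uma free: 08:00-11:30, 13:00-19:00.
Lila free: 08:30-11:00, 14:00-17:00, 17:30-19:00.
Noa free: 08:00-16:30, 17:30-19:00 (invert busy blocks within the working day).
Farrukh free: 08:30-16:00, 17:00-19:00 (invert busy blocks within the working day).
Mei ∩ Uma: 08:30-11:00, 14:00-19:00.
Mei ∩ Uma ∩ Lila: 08:30-11:00, 14:00-17:00, 17:30-19:00.
Mei ∩ Uma ∩ Lila ∩ Noa: 08:30-11:00, 14:00-16:30, 17:30-19:00.
Mei ∩ Uma ∩ Lila ∩ Noa ∩ Farrukh: 08:30-11:00, 14:00-16:00, 17:30-19:00.
So the common availability across everyone is 08:30-11:00, 14:00-16:00, 17:30-19:00.
Summing the common windows: 150 + 120 + 90 = 360 minutes.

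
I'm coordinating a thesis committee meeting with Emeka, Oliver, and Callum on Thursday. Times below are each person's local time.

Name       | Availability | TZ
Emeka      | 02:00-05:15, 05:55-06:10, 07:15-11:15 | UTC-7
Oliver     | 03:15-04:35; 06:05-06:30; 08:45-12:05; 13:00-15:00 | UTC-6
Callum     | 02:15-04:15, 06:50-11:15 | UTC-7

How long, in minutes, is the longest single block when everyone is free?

200

Emeka in UTC: 09:00-12:15, 12:55-13:10, 14:15-18:15 (add 7h to convert from UTC-7).
Oliver in UTC: 09:15-10:35, 12:05-12:30, 14:45-18:05, 19:00-21:00 (add 6h to convert from UTC-6).
Callum in UTC: 09:15-11:15, 13:50-18:15 (add 7h to convert from UTC-7).
Emeka ∩ Oliver: 09:15-10:35, 12:05-12:15, 14:45-18:05.
Emeka ∩ Oliver ∩ Callum: 09:15-10:35, 14:45-18:05.
The longest is 14:45-18:05 at 200 minutes.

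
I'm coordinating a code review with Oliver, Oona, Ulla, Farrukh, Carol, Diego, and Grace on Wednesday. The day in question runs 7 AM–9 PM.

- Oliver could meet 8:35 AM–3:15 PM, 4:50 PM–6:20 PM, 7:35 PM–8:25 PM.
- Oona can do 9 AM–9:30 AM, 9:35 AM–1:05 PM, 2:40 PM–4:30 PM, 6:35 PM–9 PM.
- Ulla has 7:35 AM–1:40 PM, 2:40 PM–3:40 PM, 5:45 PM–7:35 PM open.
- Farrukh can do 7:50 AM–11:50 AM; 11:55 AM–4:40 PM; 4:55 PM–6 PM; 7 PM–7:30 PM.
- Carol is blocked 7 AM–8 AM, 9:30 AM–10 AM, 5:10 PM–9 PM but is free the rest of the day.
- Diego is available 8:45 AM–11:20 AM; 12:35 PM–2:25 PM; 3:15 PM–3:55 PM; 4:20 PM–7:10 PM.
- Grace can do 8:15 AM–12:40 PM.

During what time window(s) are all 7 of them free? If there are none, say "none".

09:00-09:30, 10:00-11:20, 12:35-12:40

Oliver free: 08:35-15:15, 16:50-18:20, 19:35-20:25.
Oona free: 09:00-09:30, 09:35-13:05, 14:40-16:30, 18:35-21:00.
Ulla free: 07:35-13:40, 14:40-15:40, 17:45-19:35.
Farrukh free: 07:50-11:50, 11:55-16:40, 16:55-18:00, 19:00-19:30.
Carol free: 08:00-09:30, 10:00-17:10 (invert busy blocks within the working day).
Diego free: 08:45-11:20, 12:35-14:25, 15:15-15:55, 16:20-19:10.
Grace free: 08:15-12:40.
Oliver ∩ Oona: 09:00-09:30, 09:35-13:05, 14:40-15:15, 19:35-20:25.
Oliver ∩ Oona ∩ Ulla: 09:00-09:30, 09:35-13:05, 14:40-15:15.
Oliver ∩ Oona ∩ Ulla ∩ Farrukh: 09:00-09:30, 09:35-11:50, 11:55-13:05, 14:40-15:15.
Oliver ∩ Oona ∩ Ulla ∩ Farrukh ∩ Carol: 09:00-09:30, 10:00-11:50, 11:55-13:05, 14:40-15:15.
Oliver ∩ Oona ∩ Ulla ∩ Farrukh ∩ Carol ∩ Diego: 09:00-09:30, 10:00-11:20, 12:35-13:05.
Oliver ∩ Oona ∩ Ulla ∩ Farrukh ∩ Carol ∩ Diego ∩ Grace: 09:00-09:30, 10:00-11:20, 12:35-12:40.
So the common availability across everyone is 09:00-09:30, 10:00-11:20, 12:35-12:40.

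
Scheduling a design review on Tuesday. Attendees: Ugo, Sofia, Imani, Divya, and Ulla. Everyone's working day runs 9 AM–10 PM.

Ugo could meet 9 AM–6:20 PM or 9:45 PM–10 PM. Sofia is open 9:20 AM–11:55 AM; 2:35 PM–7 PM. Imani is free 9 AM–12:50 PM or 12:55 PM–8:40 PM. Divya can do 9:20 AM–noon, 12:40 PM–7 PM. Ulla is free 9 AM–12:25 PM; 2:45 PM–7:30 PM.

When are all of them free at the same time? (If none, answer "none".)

Ugo ∩ Sofia: 09:20-11:55, 14:35-18:20.
Ugo ∩ Sofia ∩ Imani: 09:20-11:55, 14:35-18:20.
Ugo ∩ Sofia ∩ Imani ∩ Divya: 09:20-11:55, 14:35-18:20.
Ugo ∩ Sofia ∩ Imani ∩ Divya ∩ Ulla: 09:20-11:55, 14:45-18:20.

09:20-11:55, 14:45-18:20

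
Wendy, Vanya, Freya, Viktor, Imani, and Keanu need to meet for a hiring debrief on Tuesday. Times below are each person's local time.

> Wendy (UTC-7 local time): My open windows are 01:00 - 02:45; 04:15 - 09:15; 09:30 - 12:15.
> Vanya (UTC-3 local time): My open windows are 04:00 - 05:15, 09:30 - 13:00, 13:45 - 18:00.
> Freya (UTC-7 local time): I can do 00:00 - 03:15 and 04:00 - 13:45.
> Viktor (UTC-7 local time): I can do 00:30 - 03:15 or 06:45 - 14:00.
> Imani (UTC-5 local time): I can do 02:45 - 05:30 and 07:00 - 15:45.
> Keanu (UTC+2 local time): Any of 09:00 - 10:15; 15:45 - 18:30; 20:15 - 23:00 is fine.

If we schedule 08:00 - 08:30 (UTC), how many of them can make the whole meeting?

4

Wendy in UTC: 08:00-09:45, 11:15-16:15, 16:30-19:15 (add 7h to convert from UTC-7).
Vanya in UTC: 07:00-08:15, 12:30-16:00, 16:45-21:00 (add 3h to convert from UTC-3).
Freya in UTC: 07:00-10:15, 11:00-20:45 (add 7h to convert from UTC-7).
Viktor in UTC: 07:30-10:15, 13:45-21:00 (add 7h to convert from UTC-7).
Imani in UTC: 07:45-10:30, 12:00-20:45 (add 5h to convert from UTC-5).
Keanu in UTC: 07:00-08:15, 13:45-16:30, 18:15-21:00 (subtract 2h to convert from UTC+2).
Wendy, Freya, Viktor, and Imani can make the full 08:00-08:30 slot — that's 4.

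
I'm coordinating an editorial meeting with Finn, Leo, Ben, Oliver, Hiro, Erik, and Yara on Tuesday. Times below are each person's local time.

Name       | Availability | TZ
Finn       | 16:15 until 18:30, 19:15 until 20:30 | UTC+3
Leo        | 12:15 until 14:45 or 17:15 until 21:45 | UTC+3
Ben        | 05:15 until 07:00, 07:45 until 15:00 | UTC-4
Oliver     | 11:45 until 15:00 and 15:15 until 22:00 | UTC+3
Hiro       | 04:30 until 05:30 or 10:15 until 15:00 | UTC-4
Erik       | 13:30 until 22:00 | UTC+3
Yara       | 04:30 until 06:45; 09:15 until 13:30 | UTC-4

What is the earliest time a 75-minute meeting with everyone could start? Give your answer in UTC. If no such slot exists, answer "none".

14:15

Finn in UTC: 13:15-15:30, 16:15-17:30 (subtract 3h to convert from UTC+3).
Leo in UTC: 09:15-11:45, 14:15-18:45 (subtract 3h to convert from UTC+3).
Ben in UTC: 09:15-11:00, 11:45-19:00 (add 4h to convert from UTC-4).
Oliver in UTC: 08:45-12:00, 12:15-19:00 (subtract 3h to convert from UTC+3).
Hiro in UTC: 08:30-09:30, 14:15-19:00 (add 4h to convert from UTC-4).
Erik in UTC: 10:30-19:00 (subtract 3h to convert from UTC+3).
Yara in UTC: 08:30-10:45, 13:15-17:30 (add 4h to convert from UTC-4).
Finn ∩ Leo: 14:15-15:30, 16:15-17:30.
Finn ∩ Leo ∩ Ben: 14:15-15:30, 16:15-17:30.
Finn ∩ Leo ∩ Ben ∩ Oliver: 14:15-15:30, 16:15-17:30.
Finn ∩ Leo ∩ Ben ∩ Oliver ∩ Hiro: 14:15-15:30, 16:15-17:30.
Finn ∩ Leo ∩ Ben ∩ Oliver ∩ Hiro ∩ Erik: 14:15-15:30, 16:15-17:30.
Finn ∩ Leo ∩ Ben ∩ Oliver ∩ Hiro ∩ Erik ∩ Yara: 14:15-15:30, 16:15-17:30.
The first common window of at least 75 minutes is 14:15-15:30, so the earliest start is 14:15.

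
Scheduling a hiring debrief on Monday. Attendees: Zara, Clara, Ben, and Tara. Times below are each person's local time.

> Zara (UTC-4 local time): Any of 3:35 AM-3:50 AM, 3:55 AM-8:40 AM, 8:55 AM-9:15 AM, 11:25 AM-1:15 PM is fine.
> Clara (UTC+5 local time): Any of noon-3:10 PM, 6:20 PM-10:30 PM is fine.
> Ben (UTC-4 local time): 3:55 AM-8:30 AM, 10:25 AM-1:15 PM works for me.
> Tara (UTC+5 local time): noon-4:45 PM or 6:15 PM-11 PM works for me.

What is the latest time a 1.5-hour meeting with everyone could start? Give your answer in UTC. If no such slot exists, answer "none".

Zara in UTC: 07:35-07:50, 07:55-12:40, 12:55-13:15, 15:25-17:15 (add 4h to convert from UTC-4).
Clara in UTC: 07:00-10:10, 13:20-17:30 (subtract 5h to convert from UTC+5).
Ben in UTC: 07:55-12:30, 14:25-17:15 (add 4h to convert from UTC-4).
Tara in UTC: 07:00-11:45, 13:15-18:00 (subtract 5h to convert from UTC+5).
Zara ∩ Clara: 07:35-07:50, 07:55-10:10, 15:25-17:15.
Zara ∩ Clara ∩ Ben: 07:55-10:10, 15:25-17:15.
Zara ∩ Clara ∩ Ben ∩ Tara: 07:55-10:10, 15:25-17:15.
So the common availability across everyone is 07:55-10:10, 15:25-17:15.
The last common window of at least 90 minutes is 15:25-17:15; a 90-minute meeting can start as late as 15:45 and still end by 17:15.

15:45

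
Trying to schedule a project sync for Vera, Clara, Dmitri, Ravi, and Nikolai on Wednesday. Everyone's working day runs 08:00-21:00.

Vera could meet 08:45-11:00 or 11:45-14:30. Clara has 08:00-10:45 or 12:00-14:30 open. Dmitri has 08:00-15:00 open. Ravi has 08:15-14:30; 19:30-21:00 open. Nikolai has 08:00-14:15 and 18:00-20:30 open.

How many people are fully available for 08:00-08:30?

3

Clara, Dmitri, and Nikolai can make the full 08:00-08:30 slot — that's 3.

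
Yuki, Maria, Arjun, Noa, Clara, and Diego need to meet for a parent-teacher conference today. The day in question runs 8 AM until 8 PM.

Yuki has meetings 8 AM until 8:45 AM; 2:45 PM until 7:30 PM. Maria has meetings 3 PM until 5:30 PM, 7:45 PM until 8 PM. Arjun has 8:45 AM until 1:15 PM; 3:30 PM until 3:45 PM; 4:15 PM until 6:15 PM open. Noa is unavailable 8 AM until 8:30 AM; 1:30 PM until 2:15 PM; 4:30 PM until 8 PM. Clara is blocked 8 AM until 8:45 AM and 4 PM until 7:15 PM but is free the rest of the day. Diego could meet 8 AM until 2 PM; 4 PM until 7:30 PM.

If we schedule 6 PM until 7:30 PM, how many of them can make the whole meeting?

2

Yuki free: 08:45-14:45, 19:30-20:00 (invert busy blocks within the working day).
Maria free: 08:00-15:00, 17:30-19:45 (invert busy blocks within the working day).
Arjun free: 08:45-13:15, 15:30-15:45, 16:15-18:15.
Noa free: 08:30-13:30, 14:15-16:30 (invert busy blocks within the working day).
Clara free: 08:45-16:00, 19:15-20:00 (invert busy blocks within the working day).
Diego free: 08:00-14:00, 16:00-19:30.
Maria and Diego can make the full 18:00-19:30 slot — that's 2.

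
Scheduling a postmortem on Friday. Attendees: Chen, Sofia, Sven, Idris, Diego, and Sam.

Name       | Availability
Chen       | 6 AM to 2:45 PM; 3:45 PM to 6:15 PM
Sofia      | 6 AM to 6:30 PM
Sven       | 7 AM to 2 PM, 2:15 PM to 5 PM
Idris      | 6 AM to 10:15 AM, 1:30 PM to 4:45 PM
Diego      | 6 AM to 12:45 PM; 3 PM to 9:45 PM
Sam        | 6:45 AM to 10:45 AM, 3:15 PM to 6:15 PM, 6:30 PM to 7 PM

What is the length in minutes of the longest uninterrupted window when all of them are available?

Chen ∩ Sofia: 06:00-14:45, 15:45-18:15.
Chen ∩ Sofia ∩ Sven: 07:00-14:00, 14:15-14:45, 15:45-17:00.
Chen ∩ Sofia ∩ Sven ∩ Idris: 07:00-10:15, 13:30-14:00, 14:15-14:45, 15:45-16:45.
Chen ∩ Sofia ∩ Sven ∩ Idris ∩ Diego: 07:00-10:15, 15:45-16:45.
Chen ∩ Sofia ∩ Sven ∩ Idris ∩ Diego ∩ Sam: 07:00-10:15, 15:45-16:45.
The longest is 07:00-10:15 at 195 minutes.

195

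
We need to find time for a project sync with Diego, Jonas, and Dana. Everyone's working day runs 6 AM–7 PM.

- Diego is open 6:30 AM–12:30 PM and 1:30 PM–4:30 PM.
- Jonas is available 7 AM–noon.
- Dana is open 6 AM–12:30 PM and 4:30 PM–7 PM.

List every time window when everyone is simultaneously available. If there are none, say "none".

07:00-12:00

Diego ∩ Jonas: 07:00-12:00.
Diego ∩ Jonas ∩ Dana: 07:00-12:00.
Those are the intersection windows.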